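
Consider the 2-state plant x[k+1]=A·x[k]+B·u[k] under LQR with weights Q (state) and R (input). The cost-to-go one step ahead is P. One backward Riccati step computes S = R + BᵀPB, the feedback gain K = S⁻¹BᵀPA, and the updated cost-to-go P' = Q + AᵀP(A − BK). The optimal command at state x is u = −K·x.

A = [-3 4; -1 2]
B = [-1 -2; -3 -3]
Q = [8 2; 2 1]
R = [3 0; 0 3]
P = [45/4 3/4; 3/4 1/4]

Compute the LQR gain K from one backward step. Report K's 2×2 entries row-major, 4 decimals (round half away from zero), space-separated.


BᵀP = [-13.5000 -1.5000; -24.7500 -2.2500]
S = R + BᵀPB = [3 0; 0 3] + [18.0000 31.5000; 31.5000 56.2500] = [21.0000 31.5000; 31.5000 59.2500]
BᵀPA = [42.0000 -57.0000; 76.5000 -103.5000]
K = S⁻¹·BᵀPA = [0.3125 -0.4643; 1.1250 -1.5000]
A−BK = [-0.4375 0.5357; 3.3125 -3.8929]
AᵀP(A−BK) = [6.8125 -8.7500; -8.7500 11.2857]
P' = Q + AᵀP(A−BK) = [14.8125 -6.7500; -6.7500 12.2857]
tr(P') = 27.0982

0.3125 -0.4643 1.1250 -1.5000


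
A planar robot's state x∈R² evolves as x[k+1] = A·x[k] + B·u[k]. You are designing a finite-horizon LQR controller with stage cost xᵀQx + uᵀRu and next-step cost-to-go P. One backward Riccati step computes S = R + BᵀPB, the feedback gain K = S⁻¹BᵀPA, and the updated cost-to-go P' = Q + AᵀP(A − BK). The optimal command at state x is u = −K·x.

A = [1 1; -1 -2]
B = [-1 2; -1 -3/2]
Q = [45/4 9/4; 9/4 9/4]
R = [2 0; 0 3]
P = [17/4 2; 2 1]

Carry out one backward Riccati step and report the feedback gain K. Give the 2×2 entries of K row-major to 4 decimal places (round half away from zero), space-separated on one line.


-0.1815 0.0280 0.1510 0.0706

BᵀP = [-6.2500 -3.0000; 5.5000 2.5000]
S = R + BᵀPB = [2 0; 0 3] + [9.2500 -8.0000; -8.0000 7.2500] = [11.2500 -8.0000; -8.0000 10.2500]
BᵀPA = [-3.2500 -0.2500; 3.0000 0.5000]
K = S⁻¹·BᵀPA = [-0.1815 0.0280; 0.1510 0.0706]
A−BK = [0.5164 0.8867; -0.9549 -1.8660]
AᵀP(A−BK) = [0.2071 0.1291; 0.1291 0.2217]
P' = Q + AᵀP(A−BK) = [11.4571 2.3791; 2.3791 2.4717]
tr(P') = 13.9287


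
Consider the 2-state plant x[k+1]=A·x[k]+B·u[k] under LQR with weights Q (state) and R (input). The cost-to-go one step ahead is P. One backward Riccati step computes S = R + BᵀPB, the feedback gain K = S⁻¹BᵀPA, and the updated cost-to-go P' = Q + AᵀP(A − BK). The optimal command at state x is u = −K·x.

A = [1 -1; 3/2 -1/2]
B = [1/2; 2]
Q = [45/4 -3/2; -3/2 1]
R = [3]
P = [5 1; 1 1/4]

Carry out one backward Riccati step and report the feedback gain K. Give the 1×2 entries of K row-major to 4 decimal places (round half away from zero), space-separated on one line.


BᵀP = [4.5000 1.0000]
S = R + BᵀPB = [3] + [4.2500] = [7.2500]
BᵀPA = [6.0000 -5.0000]
K = S⁻¹·BᵀPA = [0.8276 -0.6897]
A−BK = [0.5862 -0.6552; -0.1552 0.8793]
AᵀP(A−BK) = [3.5970 -3.0496; -3.0496 2.6142]
P' = Q + AᵀP(A−BK) = [14.8470 -4.5496; -4.5496 3.6142]
tr(P') = 18.4612

0.8276 -0.6897


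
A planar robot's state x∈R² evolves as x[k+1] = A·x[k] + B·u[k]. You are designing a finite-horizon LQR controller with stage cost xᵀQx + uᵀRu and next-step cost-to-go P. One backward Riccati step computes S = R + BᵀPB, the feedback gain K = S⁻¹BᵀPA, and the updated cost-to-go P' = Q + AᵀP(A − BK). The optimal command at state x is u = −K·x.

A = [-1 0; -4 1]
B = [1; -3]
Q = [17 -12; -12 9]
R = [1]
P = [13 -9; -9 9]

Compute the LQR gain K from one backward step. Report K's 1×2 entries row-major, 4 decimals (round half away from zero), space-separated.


BᵀP = [40.0000 -36.0000]
S = R + BᵀPB = [1] + [148.0000] = [149.0000]
BᵀPA = [104.0000 -36.0000]
K = S⁻¹·BᵀPA = [0.6980 -0.2416]
A−BK = [-1.6980 0.2416; -1.9060 0.2752]
AᵀP(A−BK) = [12.4094 -1.8725; -1.8725 0.3020]
P' = Q + AᵀP(A−BK) = [29.4094 -13.8725; -13.8725 9.3020]
tr(P') = 38.7114

0.6980 -0.2416


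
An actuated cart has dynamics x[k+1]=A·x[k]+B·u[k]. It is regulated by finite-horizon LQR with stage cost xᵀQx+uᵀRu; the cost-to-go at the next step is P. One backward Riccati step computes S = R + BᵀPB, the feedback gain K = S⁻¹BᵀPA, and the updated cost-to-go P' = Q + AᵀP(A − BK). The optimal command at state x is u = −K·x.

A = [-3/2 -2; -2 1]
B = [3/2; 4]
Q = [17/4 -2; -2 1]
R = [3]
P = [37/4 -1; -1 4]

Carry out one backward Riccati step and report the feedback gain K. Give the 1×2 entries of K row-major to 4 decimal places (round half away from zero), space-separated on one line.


-0.5779 -0.0692

BᵀP = [9.8750 14.5000]
S = R + BᵀPB = [3] + [72.8125] = [75.8125]
BᵀPA = [-43.8125 -5.2500]
K = S⁻¹·BᵀPA = [-0.5779 -0.0692]
A−BK = [-0.6331 -1.8961; 0.3116 1.2770]
AᵀP(A−BK) = [5.4930 14.2160; 14.2160 44.6364]
P' = Q + AᵀP(A−BK) = [9.7430 12.2160; 12.2160 45.6364]
tr(P') = 55.3794


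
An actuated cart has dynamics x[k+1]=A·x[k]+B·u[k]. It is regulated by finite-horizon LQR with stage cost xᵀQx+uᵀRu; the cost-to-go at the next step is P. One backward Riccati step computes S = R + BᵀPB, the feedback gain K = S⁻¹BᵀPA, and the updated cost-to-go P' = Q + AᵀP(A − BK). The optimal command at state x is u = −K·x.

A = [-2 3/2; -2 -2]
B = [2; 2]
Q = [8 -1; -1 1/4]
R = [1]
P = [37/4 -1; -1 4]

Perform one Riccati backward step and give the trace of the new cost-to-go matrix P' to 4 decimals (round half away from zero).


BᵀP = [16.5000 6.0000]
S = R + BᵀPB = [1] + [45.0000] = [46.0000]
BᵀPA = [-45.0000 12.7500]
K = S⁻¹·BᵀPA = [-0.9783 0.2772]
A−BK = [-0.0435 0.9457; -0.0435 -2.5543]
AᵀP(A−BK) = [0.9783 -0.2772; -0.2772 39.2785]
P' = Q + AᵀP(A−BK) = [8.9783 -1.2772; -1.2772 39.5285]
tr(P') = 48.5068

48.5068


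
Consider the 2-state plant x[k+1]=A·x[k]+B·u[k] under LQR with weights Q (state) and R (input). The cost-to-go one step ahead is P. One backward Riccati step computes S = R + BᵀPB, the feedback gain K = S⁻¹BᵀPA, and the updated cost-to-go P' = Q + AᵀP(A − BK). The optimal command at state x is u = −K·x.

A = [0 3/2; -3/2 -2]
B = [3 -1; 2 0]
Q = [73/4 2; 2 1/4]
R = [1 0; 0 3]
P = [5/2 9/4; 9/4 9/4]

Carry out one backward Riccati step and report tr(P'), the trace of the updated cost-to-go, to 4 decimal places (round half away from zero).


19.5529

BᵀP = [12.0000 11.2500; -2.5000 -2.2500]
S = R + BᵀPB = [1 0; 0 3] + [58.5000 -12.0000; -12.0000 2.5000] = [59.5000 -12.0000; -12.0000 5.5000]
BᵀPA = [-16.8750 -4.5000; 3.3750 0.7500]
K = S⁻¹·BᵀPA = [-0.2855 -0.0859; -0.0092 -0.0512]
A−BK = [0.8472 1.7067; -0.9291 -1.8281]
AᵀP(A−BK) = [0.2763 0.4098; 0.4098 0.7766]
P' = Q + AᵀP(A−BK) = [18.5263 2.4098; 2.4098 1.0266]
tr(P') = 19.5529


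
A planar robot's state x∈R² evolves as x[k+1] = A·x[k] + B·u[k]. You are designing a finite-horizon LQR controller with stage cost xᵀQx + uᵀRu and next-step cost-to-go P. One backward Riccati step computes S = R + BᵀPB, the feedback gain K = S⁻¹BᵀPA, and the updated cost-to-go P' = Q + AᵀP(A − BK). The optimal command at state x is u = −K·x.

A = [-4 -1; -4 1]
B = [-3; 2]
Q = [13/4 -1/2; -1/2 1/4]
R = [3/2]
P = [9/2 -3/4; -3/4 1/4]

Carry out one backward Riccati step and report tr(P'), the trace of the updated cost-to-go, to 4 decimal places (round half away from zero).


9.5180

BᵀP = [-15.0000 2.7500]
S = R + BᵀPB = [3/2] + [50.5000] = [52.0000]
BᵀPA = [49.0000 17.7500]
K = S⁻¹·BᵀPA = [0.9423 0.3413]
A−BK = [-1.1731 0.0240; -5.8846 0.3173]
AᵀP(A−BK) = [5.8269 0.2740; 0.2740 0.1911]
P' = Q + AᵀP(A−BK) = [9.0769 -0.2260; -0.2260 0.4411]
tr(P') = 9.5180


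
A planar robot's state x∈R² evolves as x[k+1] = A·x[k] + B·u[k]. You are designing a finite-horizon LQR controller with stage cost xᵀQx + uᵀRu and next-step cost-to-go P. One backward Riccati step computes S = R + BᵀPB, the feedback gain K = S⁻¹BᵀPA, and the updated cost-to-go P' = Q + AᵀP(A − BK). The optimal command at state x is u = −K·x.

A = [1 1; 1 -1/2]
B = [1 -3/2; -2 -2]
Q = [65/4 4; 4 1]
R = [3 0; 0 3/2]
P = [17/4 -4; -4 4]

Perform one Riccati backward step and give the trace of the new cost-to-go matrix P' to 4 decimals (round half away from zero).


18.1879

BᵀP = [12.2500 -12.0000; 1.6250 -2.0000]
S = R + BᵀPB = [3 0; 0 3/2] + [36.2500 5.6250; 5.6250 1.5625] = [39.2500 5.6250; 5.6250 3.0625]
BᵀPA = [0.2500 18.2500; -0.3750 2.6250]
K = S⁻¹·BᵀPA = [0.0325 0.4644; -0.1821 0.0042]
A−BK = [0.6944 0.5420; 0.7008 0.4372]
AᵀP(A−BK) = [0.1736 0.1355; 0.1355 0.7643]
P' = Q + AᵀP(A−BK) = [16.4236 4.1355; 4.1355 1.7643]
tr(P') = 18.1879


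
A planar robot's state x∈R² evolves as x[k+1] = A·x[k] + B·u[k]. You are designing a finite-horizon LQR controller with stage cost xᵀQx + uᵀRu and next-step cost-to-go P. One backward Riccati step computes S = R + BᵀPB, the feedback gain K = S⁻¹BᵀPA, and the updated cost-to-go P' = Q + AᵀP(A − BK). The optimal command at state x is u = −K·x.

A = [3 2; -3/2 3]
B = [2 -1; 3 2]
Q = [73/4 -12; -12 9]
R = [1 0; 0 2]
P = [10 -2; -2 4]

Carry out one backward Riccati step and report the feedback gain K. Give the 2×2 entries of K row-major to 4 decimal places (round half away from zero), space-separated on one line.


BᵀP = [14.0000 8.0000; -14.0000 10.0000]
S = R + BᵀPB = [1 0; 0 2] + [52.0000 2.0000; 2.0000 34.0000] = [53.0000 2.0000; 2.0000 36.0000]
BᵀPA = [30.0000 52.0000; -57.0000 2.0000]
K = S⁻¹·BᵀPA = [0.6271 0.9811; -1.6182 0.0011]
A−BK = [0.1276 0.0389; -0.1450 0.0546]
AᵀP(A−BK) = [5.9512 0.6271; 0.6271 0.9811]
P' = Q + AᵀP(A−BK) = [24.2012 -11.3729; -11.3729 9.9811]
tr(P') = 34.1822

0.6271 0.9811 -1.6182 0.0011


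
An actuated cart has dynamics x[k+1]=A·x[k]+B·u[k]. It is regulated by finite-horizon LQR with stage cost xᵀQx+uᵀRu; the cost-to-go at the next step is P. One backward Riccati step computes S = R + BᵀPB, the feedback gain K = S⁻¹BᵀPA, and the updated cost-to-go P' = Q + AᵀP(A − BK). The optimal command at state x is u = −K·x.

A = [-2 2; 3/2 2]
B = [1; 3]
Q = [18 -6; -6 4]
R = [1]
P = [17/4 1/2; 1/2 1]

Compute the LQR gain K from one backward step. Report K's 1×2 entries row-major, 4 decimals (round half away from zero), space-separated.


BᵀP = [5.7500 3.5000]
S = R + BᵀPB = [1] + [16.2500] = [17.2500]
BᵀPA = [-6.2500 18.5000]
K = S⁻¹·BᵀPA = [-0.3623 1.0725]
A−BK = [-1.6377 0.9275; 2.5870 -1.2174]
AᵀP(A−BK) = [13.9855 -7.7971; -7.7971 5.1594]
P' = Q + AᵀP(A−BK) = [31.9855 -13.7971; -13.7971 9.1594]
tr(P') = 41.1449

-0.3623 1.0725


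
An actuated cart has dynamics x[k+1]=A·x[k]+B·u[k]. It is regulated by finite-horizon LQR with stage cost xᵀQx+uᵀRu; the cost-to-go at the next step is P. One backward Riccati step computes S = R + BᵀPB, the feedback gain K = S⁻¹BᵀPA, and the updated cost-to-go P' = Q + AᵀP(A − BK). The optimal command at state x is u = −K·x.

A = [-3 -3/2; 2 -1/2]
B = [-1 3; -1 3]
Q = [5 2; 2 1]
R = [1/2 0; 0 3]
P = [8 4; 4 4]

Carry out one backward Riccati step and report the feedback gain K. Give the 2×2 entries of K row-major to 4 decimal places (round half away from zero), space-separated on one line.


0.3960 0.4356 -0.1980 -0.2178

BᵀP = [-12.0000 -8.0000; 36.0000 24.0000]
S = R + BᵀPB = [1/2 0; 0 3] + [20.0000 -60.0000; -60.0000 180.0000] = [20.5000 -60.0000; -60.0000 183.0000]
BᵀPA = [20.0000 22.0000; -60.0000 -66.0000]
K = S⁻¹·BᵀPA = [0.3960 0.4356; -0.1980 -0.2178]
A−BK = [-2.0099 -0.4109; 2.9901 0.5891]
AᵀP(A−BK) = [20.1980 4.2178; 4.2178 1.0396]
P' = Q + AᵀP(A−BK) = [25.1980 6.2178; 6.2178 2.0396]
tr(P') = 27.2376


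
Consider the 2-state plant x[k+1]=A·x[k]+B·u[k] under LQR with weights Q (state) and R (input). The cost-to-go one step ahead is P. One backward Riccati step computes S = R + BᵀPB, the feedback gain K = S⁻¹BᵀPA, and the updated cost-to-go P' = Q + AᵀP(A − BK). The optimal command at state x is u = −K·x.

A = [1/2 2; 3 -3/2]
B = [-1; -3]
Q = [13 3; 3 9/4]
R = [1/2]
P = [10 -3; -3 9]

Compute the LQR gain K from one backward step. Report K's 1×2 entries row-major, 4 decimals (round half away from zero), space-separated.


-0.9864 0.4626

BᵀP = [-1.0000 -24.0000]
S = R + BᵀPB = [1/2] + [73.0000] = [73.5000]
BᵀPA = [-72.5000 34.0000]
K = S⁻¹·BᵀPA = [-0.9864 0.4626]
A−BK = [-0.4864 2.4626; 0.0408 -0.1122]
AᵀP(A−BK) = [2.9864 -12.7126; -12.7126 62.5221]
P' = Q + AᵀP(A−BK) = [15.9864 -9.7126; -9.7126 64.7721]
tr(P') = 80.7585


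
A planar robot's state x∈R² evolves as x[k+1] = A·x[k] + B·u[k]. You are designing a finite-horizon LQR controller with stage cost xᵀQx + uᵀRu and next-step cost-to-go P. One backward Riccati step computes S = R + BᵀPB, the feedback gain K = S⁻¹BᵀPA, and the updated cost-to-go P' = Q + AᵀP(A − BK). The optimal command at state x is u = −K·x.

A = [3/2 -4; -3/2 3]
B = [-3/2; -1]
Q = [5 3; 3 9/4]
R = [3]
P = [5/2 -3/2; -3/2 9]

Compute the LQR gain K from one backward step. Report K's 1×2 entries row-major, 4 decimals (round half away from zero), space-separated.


BᵀP = [-2.2500 -6.7500]
S = R + BᵀPB = [3] + [10.1250] = [13.1250]
BᵀPA = [6.7500 -11.2500]
K = S⁻¹·BᵀPA = [0.5143 -0.8571]
A−BK = [2.2714 -5.2857; -0.9857 2.1429]
AᵀP(A−BK) = [29.1536 -65.4643; -65.4643 147.3571]
P' = Q + AᵀP(A−BK) = [34.1536 -62.4643; -62.4643 149.6071]
tr(P') = 183.7607

0.5143 -0.8571


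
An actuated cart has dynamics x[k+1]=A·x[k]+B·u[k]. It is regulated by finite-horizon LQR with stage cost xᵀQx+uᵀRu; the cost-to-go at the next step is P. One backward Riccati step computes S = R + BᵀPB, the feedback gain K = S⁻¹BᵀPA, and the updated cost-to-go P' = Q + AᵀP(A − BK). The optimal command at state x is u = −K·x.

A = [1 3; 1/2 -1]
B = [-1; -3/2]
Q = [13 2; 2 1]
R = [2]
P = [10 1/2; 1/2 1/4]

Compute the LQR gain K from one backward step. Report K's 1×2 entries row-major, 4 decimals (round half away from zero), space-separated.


BᵀP = [-10.7500 -0.8750]
S = R + BᵀPB = [2] + [12.0625] = [14.0625]
BᵀPA = [-11.1875 -31.3750]
K = S⁻¹·BᵀPA = [-0.7956 -2.2311]
A−BK = [0.2044 0.7689; -0.6933 -4.3467]
AᵀP(A−BK) = [1.6622 5.1644; 5.1644 17.2489]
P' = Q + AᵀP(A−BK) = [14.6622 7.1644; 7.1644 18.2489]
tr(P') = 32.9111

-0.7956 -2.2311


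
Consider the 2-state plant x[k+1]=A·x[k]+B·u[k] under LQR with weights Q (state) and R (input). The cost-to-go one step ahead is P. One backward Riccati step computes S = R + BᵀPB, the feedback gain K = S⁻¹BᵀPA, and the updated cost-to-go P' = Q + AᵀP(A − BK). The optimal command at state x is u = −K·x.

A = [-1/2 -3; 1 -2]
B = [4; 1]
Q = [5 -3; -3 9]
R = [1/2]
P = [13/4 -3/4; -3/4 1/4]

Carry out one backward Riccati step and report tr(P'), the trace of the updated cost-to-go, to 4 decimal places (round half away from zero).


14.4886

BᵀP = [12.2500 -2.7500]
S = R + BᵀPB = [1/2] + [46.2500] = [46.7500]
BᵀPA = [-8.8750 -31.2500]
K = S⁻¹·BᵀPA = [-0.1898 -0.6684]
A−BK = [0.2594 -0.3262; 1.1898 -1.3316]
AᵀP(A−BK) = [0.1277 -0.0575; -0.0575 0.3610]
P' = Q + AᵀP(A−BK) = [5.1277 -3.0575; -3.0575 9.3610]
tr(P') = 14.4886


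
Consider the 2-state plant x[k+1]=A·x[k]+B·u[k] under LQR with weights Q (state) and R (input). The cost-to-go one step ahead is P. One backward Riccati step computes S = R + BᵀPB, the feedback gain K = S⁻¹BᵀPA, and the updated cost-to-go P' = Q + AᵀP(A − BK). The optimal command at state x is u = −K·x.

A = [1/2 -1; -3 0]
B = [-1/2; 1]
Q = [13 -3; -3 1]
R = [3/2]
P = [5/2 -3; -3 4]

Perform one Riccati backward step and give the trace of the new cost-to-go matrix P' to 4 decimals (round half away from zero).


BᵀP = [-4.2500 5.5000]
S = R + BᵀPB = [3/2] + [7.6250] = [9.1250]
BᵀPA = [-18.6250 4.2500]
K = S⁻¹·BᵀPA = [-2.0411 0.4658]
A−BK = [-0.5205 -0.7671; -0.9589 -0.4658]
AᵀP(A−BK) = [7.6096 -1.5753; -1.5753 0.5205]
P' = Q + AᵀP(A−BK) = [20.6096 -4.5753; -4.5753 1.5205]
tr(P') = 22.1301

22.1301


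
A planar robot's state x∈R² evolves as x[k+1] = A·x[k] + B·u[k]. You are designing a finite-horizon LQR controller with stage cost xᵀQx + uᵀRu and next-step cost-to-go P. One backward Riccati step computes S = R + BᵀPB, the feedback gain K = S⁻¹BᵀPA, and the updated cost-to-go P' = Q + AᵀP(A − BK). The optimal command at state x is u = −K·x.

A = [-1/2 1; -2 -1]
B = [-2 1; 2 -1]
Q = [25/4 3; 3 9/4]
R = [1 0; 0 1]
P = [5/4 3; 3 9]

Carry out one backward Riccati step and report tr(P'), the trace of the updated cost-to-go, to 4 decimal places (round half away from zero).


BᵀP = [3.5000 12.0000; -1.7500 -6.0000]
S = R + BᵀPB = [1 0; 0 1] + [17.0000 -8.5000; -8.5000 4.2500] = [18.0000 -8.5000; -8.5000 5.2500]
BᵀPA = [-25.7500 -8.5000; 12.8750 4.2500]
K = S⁻¹·BᵀPA = [-1.1573 -0.3820; 0.5787 0.1910]
A−BK = [-3.3933 0.0449; 0.8933 -0.0449]
AᵀP(A−BK) = [5.0618 0.5787; 0.5787 0.1910]
P' = Q + AᵀP(A−BK) = [11.3118 3.5787; 3.5787 2.4410]
tr(P') = 13.7528

13.7528


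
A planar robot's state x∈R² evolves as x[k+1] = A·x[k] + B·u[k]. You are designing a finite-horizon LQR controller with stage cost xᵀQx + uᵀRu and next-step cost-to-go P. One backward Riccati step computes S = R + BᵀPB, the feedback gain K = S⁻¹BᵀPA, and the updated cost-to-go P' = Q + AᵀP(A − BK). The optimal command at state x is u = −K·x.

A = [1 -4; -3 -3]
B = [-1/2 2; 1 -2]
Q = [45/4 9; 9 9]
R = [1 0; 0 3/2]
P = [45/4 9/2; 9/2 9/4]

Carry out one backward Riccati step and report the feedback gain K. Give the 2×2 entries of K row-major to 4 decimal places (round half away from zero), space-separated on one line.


-0.8635 -2.5240 -0.0996 -3.7528

BᵀP = [-1.1250 0.0000; 13.5000 4.5000]
S = R + BᵀPB = [1 0; 0 3/2] + [0.5625 -2.2500; -2.2500 18.0000] = [1.5625 -2.2500; -2.2500 19.5000]
BᵀPA = [-1.1250 4.5000; 0.0000 -67.5000]
K = S⁻¹·BᵀPA = [-0.8635 -2.5240; -0.0996 -3.7528]
A−BK = [0.7675 2.2435; -2.3358 -7.9815]
AᵀP(A−BK) = [3.5286 12.9105; 12.9105 66.2961]
P' = Q + AᵀP(A−BK) = [14.7786 21.9105; 21.9105 75.2961]
tr(P') = 90.0747


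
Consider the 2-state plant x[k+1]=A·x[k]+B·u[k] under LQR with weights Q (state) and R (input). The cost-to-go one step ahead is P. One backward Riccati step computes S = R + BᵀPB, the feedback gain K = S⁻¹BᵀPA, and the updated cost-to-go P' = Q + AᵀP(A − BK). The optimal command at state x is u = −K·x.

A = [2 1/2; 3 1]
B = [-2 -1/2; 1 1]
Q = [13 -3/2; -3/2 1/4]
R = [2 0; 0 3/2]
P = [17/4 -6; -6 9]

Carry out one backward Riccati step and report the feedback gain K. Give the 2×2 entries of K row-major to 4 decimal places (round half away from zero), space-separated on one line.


BᵀP = [-14.5000 21.0000; -8.1250 12.0000]
S = R + BᵀPB = [2 0; 0 3/2] + [50.0000 28.2500; 28.2500 16.0625] = [52.0000 28.2500; 28.2500 17.5625]
BᵀPA = [34.0000 13.7500; 19.7500 7.9375]
K = S⁻¹·BᵀPA = [0.3402 0.1498; 0.5773 0.2111]
A−BK = [2.9691 0.9050; 2.0825 0.6392]
AᵀP(A−BK) = [3.0309 0.9897; 0.9897 0.3280]
P' = Q + AᵀP(A−BK) = [16.0309 -0.5103; -0.5103 0.5780]
tr(P') = 16.6089

0.3402 0.1498 0.5773 0.2111


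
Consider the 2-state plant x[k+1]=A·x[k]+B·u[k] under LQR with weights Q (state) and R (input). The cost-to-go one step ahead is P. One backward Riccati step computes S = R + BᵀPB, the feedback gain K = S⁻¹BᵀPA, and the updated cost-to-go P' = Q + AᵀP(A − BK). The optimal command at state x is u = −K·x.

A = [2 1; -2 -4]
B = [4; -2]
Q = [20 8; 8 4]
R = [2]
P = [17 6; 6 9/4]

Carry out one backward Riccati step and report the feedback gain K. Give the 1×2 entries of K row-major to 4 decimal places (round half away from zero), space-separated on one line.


0.3904 -0.1176

BᵀP = [56.0000 19.5000]
S = R + BᵀPB = [2] + [185.0000] = [187.0000]
BᵀPA = [73.0000 -22.0000]
K = S⁻¹·BᵀPA = [0.3904 -0.1176]
A−BK = [0.4385 1.4706; -1.2193 -4.2353]
AᵀP(A−BK) = [0.5027 0.5882; 0.5882 2.4118]
P' = Q + AᵀP(A−BK) = [20.5027 8.5882; 8.5882 6.4118]
tr(P') = 26.9144


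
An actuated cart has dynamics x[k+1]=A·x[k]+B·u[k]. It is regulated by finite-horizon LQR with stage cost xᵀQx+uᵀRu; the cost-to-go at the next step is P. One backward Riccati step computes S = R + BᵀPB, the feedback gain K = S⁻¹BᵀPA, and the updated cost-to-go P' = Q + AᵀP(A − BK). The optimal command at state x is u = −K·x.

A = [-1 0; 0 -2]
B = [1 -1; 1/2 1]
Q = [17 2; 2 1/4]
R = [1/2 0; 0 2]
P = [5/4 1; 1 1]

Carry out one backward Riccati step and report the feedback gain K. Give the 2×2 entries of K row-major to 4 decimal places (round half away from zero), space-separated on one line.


BᵀP = [1.7500 1.5000; -0.2500 0.0000]
S = R + BᵀPB = [1/2 0; 0 2] + [2.5000 -0.2500; -0.2500 0.2500] = [3.0000 -0.2500; -0.2500 2.2500]
BᵀPA = [-1.7500 -3.0000; 0.2500 0.0000]
K = S⁻¹·BᵀPA = [-0.5794 -1.0093; 0.0467 -0.1121]
A−BK = [-0.3738 0.8972; 0.2430 -1.3832]
AᵀP(A−BK) = [0.2243 0.2617; 0.2617 0.9720]
P' = Q + AᵀP(A−BK) = [17.2243 2.2617; 2.2617 1.2220]
tr(P') = 18.4463

-0.5794 -1.0093 0.0467 -0.1121


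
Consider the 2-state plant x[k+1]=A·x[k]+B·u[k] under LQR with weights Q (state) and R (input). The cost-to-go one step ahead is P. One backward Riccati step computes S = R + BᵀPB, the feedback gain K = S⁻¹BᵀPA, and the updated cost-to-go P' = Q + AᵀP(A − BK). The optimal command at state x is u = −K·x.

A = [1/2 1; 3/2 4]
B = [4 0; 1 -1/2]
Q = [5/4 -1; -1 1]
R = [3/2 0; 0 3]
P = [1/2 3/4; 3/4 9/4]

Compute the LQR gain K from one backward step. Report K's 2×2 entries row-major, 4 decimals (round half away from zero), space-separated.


BᵀP = [2.7500 5.2500; -0.3750 -1.1250]
S = R + BᵀPB = [3/2 0; 0 3] + [16.2500 -2.6250; -2.6250 0.5625] = [17.7500 -2.6250; -2.6250 3.5625]
BᵀPA = [9.2500 23.7500; -1.8750 -4.8750]
K = S⁻¹·BᵀPA = [0.4975 1.2745; -0.1597 -0.4293]
A−BK = [-1.4900 -4.0982; 0.9226 2.5108]
AᵀP(A−BK) = [1.4111 3.7806; 3.7806 10.1369]
P' = Q + AᵀP(A−BK) = [2.6611 2.7806; 2.7806 11.1369]
tr(P') = 13.7979

0.4975 1.2745 -0.1597 -0.4293


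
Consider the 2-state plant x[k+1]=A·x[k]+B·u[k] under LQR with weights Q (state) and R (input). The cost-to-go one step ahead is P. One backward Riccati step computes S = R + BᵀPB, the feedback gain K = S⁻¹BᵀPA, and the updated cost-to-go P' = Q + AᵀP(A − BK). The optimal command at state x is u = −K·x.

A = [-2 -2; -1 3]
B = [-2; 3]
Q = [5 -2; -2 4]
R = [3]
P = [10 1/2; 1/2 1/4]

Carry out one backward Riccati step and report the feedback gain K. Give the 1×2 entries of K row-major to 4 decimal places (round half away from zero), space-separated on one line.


0.9490 0.9236

BᵀP = [-18.5000 -0.2500]
S = R + BᵀPB = [3] + [36.2500] = [39.2500]
BᵀPA = [37.2500 36.2500]
K = S⁻¹·BᵀPA = [0.9490 0.9236]
A−BK = [-0.1019 -0.1529; -3.8471 0.2293]
AᵀP(A−BK) = [6.8981 2.8471; 2.8471 2.7707]
P' = Q + AᵀP(A−BK) = [11.8981 0.8471; 0.8471 6.7707]
tr(P') = 18.6688


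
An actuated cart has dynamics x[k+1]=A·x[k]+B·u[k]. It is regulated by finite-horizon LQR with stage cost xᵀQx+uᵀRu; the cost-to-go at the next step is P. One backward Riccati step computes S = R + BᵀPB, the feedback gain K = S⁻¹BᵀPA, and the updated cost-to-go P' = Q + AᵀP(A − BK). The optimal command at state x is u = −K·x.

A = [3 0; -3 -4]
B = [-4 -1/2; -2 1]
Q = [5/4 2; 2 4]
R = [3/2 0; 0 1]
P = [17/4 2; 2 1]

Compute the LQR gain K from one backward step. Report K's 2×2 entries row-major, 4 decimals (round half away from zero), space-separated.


BᵀP = [-21.0000 -10.0000; -0.1250 0.0000]
S = R + BᵀPB = [3/2 0; 0 1] + [104.0000 0.5000; 0.5000 0.0625] = [105.5000 0.5000; 0.5000 1.0625]
BᵀPA = [-33.0000 40.0000; -0.3750 0.0000]
K = S⁻¹·BᵀPA = [-0.3118 0.3800; -0.2062 -0.1788]
A−BK = [1.6496 1.4306; -3.4174 -3.0612]
AᵀP(A−BK) = [0.8826 0.4728; 0.4728 0.8002]
P' = Q + AᵀP(A−BK) = [2.1326 2.4728; 2.4728 4.8002]
tr(P') = 6.9329

-0.3118 0.3800 -0.2062 -0.1788


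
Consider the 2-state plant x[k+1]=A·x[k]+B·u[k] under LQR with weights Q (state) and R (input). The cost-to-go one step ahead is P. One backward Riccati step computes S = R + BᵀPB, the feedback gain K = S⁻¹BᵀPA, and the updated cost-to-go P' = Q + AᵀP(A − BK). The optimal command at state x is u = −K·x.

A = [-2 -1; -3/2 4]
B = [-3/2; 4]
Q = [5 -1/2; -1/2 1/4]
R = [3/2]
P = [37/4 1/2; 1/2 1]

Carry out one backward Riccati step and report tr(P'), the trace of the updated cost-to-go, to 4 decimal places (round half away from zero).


BᵀP = [-11.8750 3.2500]
S = R + BᵀPB = [3/2] + [30.8125] = [32.3125]
BᵀPA = [18.8750 24.8750]
K = S⁻¹·BᵀPA = [0.5841 0.7698]
A−BK = [-1.1238 0.1547; -3.8366 0.9207]
AᵀP(A−BK) = [31.2244 -5.2805; -5.2805 2.1006]
P' = Q + AᵀP(A−BK) = [36.2244 -5.7805; -5.7805 2.3506]
tr(P') = 38.5750

38.5750


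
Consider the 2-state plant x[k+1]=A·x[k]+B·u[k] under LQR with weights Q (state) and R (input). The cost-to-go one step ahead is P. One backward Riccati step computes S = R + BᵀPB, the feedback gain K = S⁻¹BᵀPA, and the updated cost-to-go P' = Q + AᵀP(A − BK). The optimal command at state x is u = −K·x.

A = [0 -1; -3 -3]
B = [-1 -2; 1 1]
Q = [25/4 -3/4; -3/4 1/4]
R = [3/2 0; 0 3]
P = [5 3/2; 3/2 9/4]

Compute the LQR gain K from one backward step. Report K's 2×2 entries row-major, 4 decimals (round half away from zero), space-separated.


-1.2000 -1.1704 0.6000 1.0296

BᵀP = [-3.5000 0.7500; -8.5000 -0.7500]
S = R + BᵀPB = [3/2 0; 0 3] + [4.2500 7.7500; 7.7500 16.2500] = [5.7500 7.7500; 7.7500 19.2500]
BᵀPA = [-2.2500 1.2500; 2.2500 10.7500]
K = S⁻¹·BᵀPA = [-1.2000 -1.1704; 0.6000 1.0296]
A−BK = [0.0000 -0.1111; -2.4000 -2.8593]
AᵀP(A−BK) = [16.2000 19.8000; 19.8000 24.6444]
P' = Q + AᵀP(A−BK) = [22.4500 19.0500; 19.0500 24.8944]
tr(P') = 47.3444


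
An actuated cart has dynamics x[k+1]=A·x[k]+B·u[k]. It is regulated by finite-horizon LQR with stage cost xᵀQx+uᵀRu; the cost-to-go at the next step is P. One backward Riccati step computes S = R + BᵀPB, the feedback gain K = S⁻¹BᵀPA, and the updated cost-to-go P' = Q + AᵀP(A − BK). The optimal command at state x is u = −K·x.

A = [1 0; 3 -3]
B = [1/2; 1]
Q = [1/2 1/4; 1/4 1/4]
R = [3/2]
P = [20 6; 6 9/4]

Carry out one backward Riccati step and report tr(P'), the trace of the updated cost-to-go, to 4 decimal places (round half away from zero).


BᵀP = [16.0000 5.2500]
S = R + BᵀPB = [3/2] + [13.2500] = [14.7500]
BᵀPA = [31.7500 -15.7500]
K = S⁻¹·BᵀPA = [2.1525 -1.0678]
A−BK = [-0.0763 0.5339; 0.8475 -1.9322]
AᵀP(A−BK) = [7.9068 -4.3475; -4.3475 3.4322]
P' = Q + AᵀP(A−BK) = [8.4068 -4.0975; -4.0975 3.6822]
tr(P') = 12.0890

12.0890


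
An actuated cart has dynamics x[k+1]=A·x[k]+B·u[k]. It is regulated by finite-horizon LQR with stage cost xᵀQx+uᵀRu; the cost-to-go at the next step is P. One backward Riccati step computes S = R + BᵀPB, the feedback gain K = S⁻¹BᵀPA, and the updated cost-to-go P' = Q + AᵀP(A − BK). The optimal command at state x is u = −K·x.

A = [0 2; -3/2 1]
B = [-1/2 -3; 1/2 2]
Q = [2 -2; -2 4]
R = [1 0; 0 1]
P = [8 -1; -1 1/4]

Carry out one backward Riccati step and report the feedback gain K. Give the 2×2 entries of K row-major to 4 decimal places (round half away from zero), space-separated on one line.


-0.0359 -0.0549 -0.0549 -0.5545

BᵀP = [-4.5000 0.6250; -26.0000 3.5000]
S = R + BᵀPB = [1 0; 0 1] + [2.5625 14.7500; 14.7500 85.0000] = [3.5625 14.7500; 14.7500 86.0000]
BᵀPA = [-0.9375 -8.3750; -5.2500 -48.5000]
K = S⁻¹·BᵀPA = [-0.0359 -0.0549; -0.0549 -0.5545]
A−BK = [-0.1826 0.3089; -1.3723 2.1365]
AᵀP(A−BK) = [0.2407 -0.3378; -0.3378 0.8951]
P' = Q + AᵀP(A−BK) = [2.2407 -2.3378; -2.3378 4.8951]
tr(P') = 7.1358


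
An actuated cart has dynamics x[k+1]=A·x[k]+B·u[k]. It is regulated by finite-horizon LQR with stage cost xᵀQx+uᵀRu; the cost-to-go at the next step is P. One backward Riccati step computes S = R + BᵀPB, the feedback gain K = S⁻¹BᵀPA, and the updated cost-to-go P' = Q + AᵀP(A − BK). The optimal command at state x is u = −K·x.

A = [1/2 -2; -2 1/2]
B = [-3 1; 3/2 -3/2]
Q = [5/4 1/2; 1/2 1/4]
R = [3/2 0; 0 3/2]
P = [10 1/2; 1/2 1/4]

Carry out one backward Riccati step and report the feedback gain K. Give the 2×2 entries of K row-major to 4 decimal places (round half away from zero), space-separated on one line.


BᵀP = [-29.2500 -1.1250; 9.2500 0.1250]
S = R + BᵀPB = [3/2 0; 0 3/2] + [86.0625 -27.5625; -27.5625 9.0625] = [87.5625 -27.5625; -27.5625 10.5625]
BᵀPA = [-12.3750 57.9375; 4.3750 -18.4375]
K = S⁻¹·BᵀPA = [-0.0613 0.6283; 0.2543 -0.1061]
A−BK = [0.0619 -0.0091; -1.5267 -0.6016]
AᵀP(A−BK) = [0.6291 0.1141; 0.1141 0.7057]
P' = Q + AᵀP(A−BK) = [1.8791 0.6141; 0.6141 0.9557]
tr(P') = 2.8348

-0.0613 0.6283 0.2543 -0.1061


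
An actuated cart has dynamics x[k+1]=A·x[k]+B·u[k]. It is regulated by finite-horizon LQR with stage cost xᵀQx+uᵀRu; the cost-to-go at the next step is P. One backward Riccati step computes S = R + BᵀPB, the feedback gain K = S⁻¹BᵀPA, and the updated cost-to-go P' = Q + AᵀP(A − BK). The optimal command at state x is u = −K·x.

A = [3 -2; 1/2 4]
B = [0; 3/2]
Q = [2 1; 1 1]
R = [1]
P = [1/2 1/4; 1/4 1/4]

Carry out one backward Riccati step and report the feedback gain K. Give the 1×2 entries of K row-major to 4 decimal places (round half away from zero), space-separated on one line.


BᵀP = [0.3750 0.3750]
S = R + BᵀPB = [1] + [0.5625] = [1.5625]
BᵀPA = [1.3125 0.7500]
K = S⁻¹·BᵀPA = [0.8400 0.4800]
A−BK = [3.0000 -2.0000; -0.7600 3.2800]
AᵀP(A−BK) = [4.2100 -0.3800; -0.3800 1.6400]
P' = Q + AᵀP(A−BK) = [6.2100 0.6200; 0.6200 2.6400]
tr(P') = 8.8500

0.8400 0.4800


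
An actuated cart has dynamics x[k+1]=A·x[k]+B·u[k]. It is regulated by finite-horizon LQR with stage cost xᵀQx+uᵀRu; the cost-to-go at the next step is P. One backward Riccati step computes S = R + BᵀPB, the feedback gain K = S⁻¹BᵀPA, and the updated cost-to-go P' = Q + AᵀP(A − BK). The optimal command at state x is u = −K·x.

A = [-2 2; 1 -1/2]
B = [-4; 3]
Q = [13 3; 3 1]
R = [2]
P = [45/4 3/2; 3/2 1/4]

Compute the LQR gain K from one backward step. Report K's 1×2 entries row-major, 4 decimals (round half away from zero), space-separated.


0.5110 -0.5287

BᵀP = [-40.5000 -5.2500]
S = R + BᵀPB = [2] + [146.2500] = [148.2500]
BᵀPA = [75.7500 -78.3750]
K = S⁻¹·BᵀPA = [0.5110 -0.5287]
A−BK = [0.0438 -0.1147; -0.5329 1.0860]
AᵀP(A−BK) = [0.5447 -0.5784; -0.5784 0.6282]
P' = Q + AᵀP(A−BK) = [13.5447 2.4216; 2.4216 1.6282]
tr(P') = 15.1728


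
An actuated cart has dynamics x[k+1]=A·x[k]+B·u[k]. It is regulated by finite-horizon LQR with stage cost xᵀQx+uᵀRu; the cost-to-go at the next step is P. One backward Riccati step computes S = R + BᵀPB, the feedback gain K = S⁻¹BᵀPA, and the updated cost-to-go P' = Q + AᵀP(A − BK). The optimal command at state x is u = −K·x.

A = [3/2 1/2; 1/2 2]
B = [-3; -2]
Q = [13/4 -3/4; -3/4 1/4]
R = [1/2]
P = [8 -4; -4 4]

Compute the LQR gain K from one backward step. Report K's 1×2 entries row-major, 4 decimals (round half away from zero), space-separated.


BᵀP = [-16.0000 4.0000]
S = R + BᵀPB = [1/2] + [40.0000] = [40.5000]
BᵀPA = [-22.0000 0.0000]
K = S⁻¹·BᵀPA = [-0.5432 0.0000]
A−BK = [-0.1296 0.5000; -0.5864 2.0000]
AᵀP(A−BK) = [1.0494 -3.0000; -3.0000 10.0000]
P' = Q + AᵀP(A−BK) = [4.2994 -3.7500; -3.7500 10.2500]
tr(P') = 14.5494

-0.5432 0.0000


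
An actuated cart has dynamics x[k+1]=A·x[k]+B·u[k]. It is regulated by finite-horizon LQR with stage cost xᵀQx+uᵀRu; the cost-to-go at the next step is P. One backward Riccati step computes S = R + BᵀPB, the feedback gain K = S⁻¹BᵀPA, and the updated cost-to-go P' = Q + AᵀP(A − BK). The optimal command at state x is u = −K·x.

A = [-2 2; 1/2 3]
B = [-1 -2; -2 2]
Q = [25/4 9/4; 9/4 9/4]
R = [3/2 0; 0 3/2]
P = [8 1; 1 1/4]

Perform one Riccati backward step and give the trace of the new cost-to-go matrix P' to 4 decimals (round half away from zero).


BᵀP = [-10.0000 -1.5000; -14.0000 -1.5000]
S = R + BᵀPB = [3/2 0; 0 3/2] + [13.0000 17.0000; 17.0000 25.0000] = [14.5000 17.0000; 17.0000 26.5000]
BᵀPA = [19.2500 -24.5000; 27.2500 -32.5000]
K = S⁻¹·BᵀPA = [0.4921 -1.0157; 0.7126 -0.5748]
A−BK = [-0.0827 -0.1654; 0.0591 2.1181]
AᵀP(A−BK) = [1.1708 -1.4085; -1.4085 2.6831]
P' = Q + AᵀP(A−BK) = [7.4208 0.8415; 0.8415 4.9331]
tr(P') = 12.3538

12.3538


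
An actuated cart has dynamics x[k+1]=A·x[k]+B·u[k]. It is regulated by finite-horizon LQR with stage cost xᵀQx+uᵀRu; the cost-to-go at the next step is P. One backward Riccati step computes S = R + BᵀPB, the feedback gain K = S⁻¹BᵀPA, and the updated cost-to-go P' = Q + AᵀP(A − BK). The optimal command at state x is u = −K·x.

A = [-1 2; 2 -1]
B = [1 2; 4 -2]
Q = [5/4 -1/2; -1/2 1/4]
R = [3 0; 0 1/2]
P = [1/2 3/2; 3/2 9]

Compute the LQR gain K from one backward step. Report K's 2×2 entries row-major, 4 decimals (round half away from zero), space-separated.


BᵀP = [6.5000 37.5000; -2.0000 -15.0000]
S = R + BᵀPB = [3 0; 0 1/2] + [156.5000 -62.0000; -62.0000 26.0000] = [159.5000 -62.0000; -62.0000 26.5000]
BᵀPA = [68.5000 -24.5000; -28.0000 11.0000]
K = S⁻¹·BᵀPA = [0.2071 0.0856; -0.5722 0.6153]
A−BK = [-0.0627 0.6839; 0.0274 -0.1117]
AᵀP(A−BK) = [0.2959 -0.1332; -0.1332 0.3282]
P' = Q + AᵀP(A−BK) = [1.5459 -0.6332; -0.6332 0.5782]
tr(P') = 2.1241

0.2071 0.0856 -0.5722 0.6153


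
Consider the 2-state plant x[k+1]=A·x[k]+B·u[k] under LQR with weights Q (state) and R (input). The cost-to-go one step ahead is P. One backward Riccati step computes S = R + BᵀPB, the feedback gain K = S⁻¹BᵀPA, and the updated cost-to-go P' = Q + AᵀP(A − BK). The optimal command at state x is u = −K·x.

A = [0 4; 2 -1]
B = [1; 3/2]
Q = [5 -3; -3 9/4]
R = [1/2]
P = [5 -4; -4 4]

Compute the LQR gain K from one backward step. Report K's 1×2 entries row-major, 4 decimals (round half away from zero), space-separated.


BᵀP = [-1.0000 2.0000]
S = R + BᵀPB = [1/2] + [2.0000] = [2.5000]
BᵀPA = [4.0000 -6.0000]
K = S⁻¹·BᵀPA = [1.6000 -2.4000]
A−BK = [-1.6000 6.4000; -0.4000 2.6000]
AᵀP(A−BK) = [9.6000 -30.4000; -30.4000 101.6000]
P' = Q + AᵀP(A−BK) = [14.6000 -33.4000; -33.4000 103.8500]
tr(P') = 118.4500

1.6000 -2.4000


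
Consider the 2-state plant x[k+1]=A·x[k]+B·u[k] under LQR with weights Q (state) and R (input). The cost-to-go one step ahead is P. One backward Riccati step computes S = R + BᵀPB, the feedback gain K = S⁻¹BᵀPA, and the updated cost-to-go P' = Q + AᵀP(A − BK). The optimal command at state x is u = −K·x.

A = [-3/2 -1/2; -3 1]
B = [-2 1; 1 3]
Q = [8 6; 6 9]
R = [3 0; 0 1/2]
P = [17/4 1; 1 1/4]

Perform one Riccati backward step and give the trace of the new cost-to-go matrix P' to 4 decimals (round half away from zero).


BᵀP = [-7.5000 -1.7500; 7.2500 1.7500]
S = R + BᵀPB = [3 0; 0 1/2] + [13.2500 -12.7500; -12.7500 12.5000] = [16.2500 -12.7500; -12.7500 13.0000]
BᵀPA = [16.5000 2.0000; -16.1250 -1.8750]
K = S⁻¹·BᵀPA = [0.1829 0.0430; -1.0610 -0.1021]
A−BK = [-0.0732 -0.3119; 0.0000 1.2632]
AᵀP(A−BK) = [0.6860 0.0823; 0.0823 0.0351]
P' = Q + AᵀP(A−BK) = [8.6860 6.0823; 6.0823 9.0351]
tr(P') = 17.7211

17.7211


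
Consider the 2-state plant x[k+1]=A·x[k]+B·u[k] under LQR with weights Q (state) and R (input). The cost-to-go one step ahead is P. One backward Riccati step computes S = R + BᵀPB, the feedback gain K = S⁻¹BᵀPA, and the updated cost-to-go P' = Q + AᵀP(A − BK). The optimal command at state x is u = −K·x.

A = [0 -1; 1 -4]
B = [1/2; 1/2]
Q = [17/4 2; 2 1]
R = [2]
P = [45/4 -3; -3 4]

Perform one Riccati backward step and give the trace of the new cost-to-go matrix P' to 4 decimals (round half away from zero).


51.7428

BᵀP = [4.1250 0.5000]
S = R + BᵀPB = [2] + [2.3125] = [4.3125]
BᵀPA = [0.5000 -6.1250]
K = S⁻¹·BᵀPA = [0.1159 -1.4203]
A−BK = [-0.0580 -0.2899; 0.9420 -3.2899]
AᵀP(A−BK) = [3.9420 -12.2899; -12.2899 42.5507]
P' = Q + AᵀP(A−BK) = [8.1920 -10.2899; -10.2899 43.5507]
tr(P') = 51.7428


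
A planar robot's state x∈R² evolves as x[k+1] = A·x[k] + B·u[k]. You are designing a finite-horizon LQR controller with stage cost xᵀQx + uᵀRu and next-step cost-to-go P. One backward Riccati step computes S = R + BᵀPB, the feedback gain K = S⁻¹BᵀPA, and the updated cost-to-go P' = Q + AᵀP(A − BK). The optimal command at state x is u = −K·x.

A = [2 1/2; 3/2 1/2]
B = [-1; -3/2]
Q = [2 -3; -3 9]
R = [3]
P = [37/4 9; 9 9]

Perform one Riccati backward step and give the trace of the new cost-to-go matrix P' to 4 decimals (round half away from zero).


17.1536

BᵀP = [-22.7500 -22.5000]
S = R + BᵀPB = [3] + [56.5000] = [59.5000]
BᵀPA = [-79.2500 -22.6250]
K = S⁻¹·BᵀPA = [-1.3319 -0.3803]
A−BK = [0.6681 0.1197; -0.4979 -0.0704]
AᵀP(A−BK) = [5.6943 1.6150; 1.6150 0.4593]
P' = Q + AᵀP(A−BK) = [7.6943 -1.3850; -1.3850 9.4593]
tr(P') = 17.1536


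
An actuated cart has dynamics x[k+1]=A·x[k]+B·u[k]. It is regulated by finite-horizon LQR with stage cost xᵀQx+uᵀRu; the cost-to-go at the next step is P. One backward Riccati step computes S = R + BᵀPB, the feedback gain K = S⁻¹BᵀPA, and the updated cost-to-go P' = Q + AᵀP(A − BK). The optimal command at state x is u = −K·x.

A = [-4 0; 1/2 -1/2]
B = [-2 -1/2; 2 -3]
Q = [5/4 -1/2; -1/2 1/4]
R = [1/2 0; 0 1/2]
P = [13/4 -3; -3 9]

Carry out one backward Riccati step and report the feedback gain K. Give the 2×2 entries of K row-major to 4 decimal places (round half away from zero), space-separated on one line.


BᵀP = [-12.5000 24.0000; 7.3750 -25.5000]
S = R + BᵀPB = [1/2 0; 0 1/2] + [73.0000 -65.7500; -65.7500 72.8125] = [73.5000 -65.7500; -65.7500 73.3125]
BᵀPA = [62.0000 -12.0000; -42.2500 12.7500]
K = S⁻¹·BᵀPA = [1.6589 -0.0389; 0.9115 0.1390]
A−BK = [-0.2264 -0.0083; -0.0833 -0.0051]
AᵀP(A−BK) = [1.9073 0.0355; 0.0355 0.0106]
P' = Q + AᵀP(A−BK) = [3.1573 -0.4645; -0.4645 0.2606]
tr(P') = 3.4179

1.6589 -0.0389 0.9115 0.1390


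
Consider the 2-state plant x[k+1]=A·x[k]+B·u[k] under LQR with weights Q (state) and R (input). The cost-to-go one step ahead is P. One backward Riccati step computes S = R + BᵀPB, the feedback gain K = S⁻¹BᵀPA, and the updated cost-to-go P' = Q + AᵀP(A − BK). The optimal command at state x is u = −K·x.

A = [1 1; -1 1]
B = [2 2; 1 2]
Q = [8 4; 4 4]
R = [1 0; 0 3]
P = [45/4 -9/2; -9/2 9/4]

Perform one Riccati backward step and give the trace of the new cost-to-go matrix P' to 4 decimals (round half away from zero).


BᵀP = [18.0000 -6.7500; 13.5000 -4.5000]
S = R + BᵀPB = [1 0; 0 3] + [29.2500 22.5000; 22.5000 18.0000] = [30.2500 22.5000; 22.5000 21.0000]
BᵀPA = [24.7500 11.2500; 18.0000 9.0000]
K = S⁻¹·BᵀPA = [0.8895 0.2616; -0.0959 0.1483]
A−BK = [-0.5872 0.1802; -1.6977 0.4419]
AᵀP(A−BK) = [2.2108 -0.1439; -0.1439 0.2224]
P' = Q + AᵀP(A−BK) = [10.2108 3.8561; 3.8561 4.2224]
tr(P') = 14.4331

14.4331


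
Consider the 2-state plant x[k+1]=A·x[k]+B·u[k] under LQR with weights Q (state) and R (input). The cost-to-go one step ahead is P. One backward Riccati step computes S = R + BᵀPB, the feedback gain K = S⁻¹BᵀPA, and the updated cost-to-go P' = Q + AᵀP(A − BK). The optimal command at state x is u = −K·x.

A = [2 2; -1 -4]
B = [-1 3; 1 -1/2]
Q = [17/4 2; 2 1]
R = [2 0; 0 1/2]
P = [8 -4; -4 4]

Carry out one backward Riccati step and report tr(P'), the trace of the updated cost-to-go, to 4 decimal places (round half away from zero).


BᵀP = [-12.0000 8.0000; 26.0000 -14.0000]
S = R + BᵀPB = [2 0; 0 1/2] + [20.0000 -40.0000; -40.0000 85.0000] = [22.0000 -40.0000; -40.0000 85.5000]
BᵀPA = [-32.0000 -56.0000; 66.0000 108.0000]
K = S⁻¹·BᵀPA = [-0.3416 -1.6655; 0.6121 0.4840]
A−BK = [-0.1779 -1.1174; -0.3523 -2.0925]
AᵀP(A−BK) = [0.6690 2.7616; 2.7616 14.4626]
P' = Q + AᵀP(A−BK) = [4.9190 4.7616; 4.7616 15.4626]
tr(P') = 20.3817

20.3817
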